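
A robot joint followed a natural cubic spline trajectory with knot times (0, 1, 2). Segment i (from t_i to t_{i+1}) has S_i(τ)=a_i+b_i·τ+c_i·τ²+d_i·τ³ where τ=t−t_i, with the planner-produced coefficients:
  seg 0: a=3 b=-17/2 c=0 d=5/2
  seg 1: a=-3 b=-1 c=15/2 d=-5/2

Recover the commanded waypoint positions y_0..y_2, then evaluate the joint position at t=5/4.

y_0=3 y_1=-3 y_2=1
S(5/4) = -361/128

y_0 = S_0(0) = a_0 = 3
y_1 = S_1(0) = a_1 = -3
y_2 = S_1(1) = 1
t_q=5/4 is in segment 1 (τ=1/4); S_1(τ)=-361/128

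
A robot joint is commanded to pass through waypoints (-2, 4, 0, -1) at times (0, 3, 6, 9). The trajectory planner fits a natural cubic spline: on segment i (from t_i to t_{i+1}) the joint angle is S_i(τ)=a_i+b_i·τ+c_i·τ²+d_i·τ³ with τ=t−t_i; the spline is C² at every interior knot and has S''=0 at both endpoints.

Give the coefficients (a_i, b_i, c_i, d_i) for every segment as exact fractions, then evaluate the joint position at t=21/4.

  seg 0: a=-2 b=133/45 c=0 d=-43/405
  seg 1: a=4 b=4/45 c=-43/45 d=13/81
  seg 2: a=0 b=-59/45 c=22/45 d=-22/405
S(21/4) = 381/320

Δ: Δ0=2, Δ1=-4/3, Δ2=-1/3
row 1: diag=12, rhs=-20; c'=1/4, d'=-5/3
row 2: denom=12−3·1/4=45/4; d'=(6−3·-5/3)/(45/4)=44/45
back: M2=44/45
back: M1=-5/3−1/4·44/45=-86/45
M: M0=0, M1=-86/45, M2=44/45, M3=0
seg 0: a=-2, c=M0/2=0, d=(M1−M0)/(6·3)=-43/405, b=Δ0−h0·(2M0+M1)/6=133/45
seg 1: a=4, c=M1/2=-43/45, d=(M2−M1)/(6·3)=13/81, b=Δ1−h1·(2M1+M2)/6=4/45
seg 2: a=0, c=M2/2=22/45, d=(M3−M2)/(6·3)=-22/405, b=Δ2−h2·(2M2+M3)/6=-59/45
t_q=21/4 → seg 1, τ=9/4; S=4+4/45·τ+-43/45·τ²+13/81·τ³=381/320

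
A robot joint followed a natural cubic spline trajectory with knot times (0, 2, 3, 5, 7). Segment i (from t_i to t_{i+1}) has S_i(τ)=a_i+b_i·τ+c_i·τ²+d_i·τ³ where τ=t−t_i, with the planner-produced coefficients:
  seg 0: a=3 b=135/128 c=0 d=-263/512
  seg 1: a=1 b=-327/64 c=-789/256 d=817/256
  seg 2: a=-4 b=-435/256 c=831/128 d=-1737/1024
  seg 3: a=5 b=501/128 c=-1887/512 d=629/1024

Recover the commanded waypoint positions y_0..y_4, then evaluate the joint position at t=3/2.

y_0=3 y_1=1 y_2=-4 y_3=5 y_4=3
S(3/2) = 11667/4096

y_0 = S_0(0) = a_0 = 3
y_1 = S_1(0) = a_1 = 1
y_2 = S_2(0) = a_2 = -4
y_3 = S_3(0) = a_3 = 5
y_4 = S_3(2) = 3
t_q=3/2 is in segment 0 (τ=3/2); S_0(τ)=11667/4096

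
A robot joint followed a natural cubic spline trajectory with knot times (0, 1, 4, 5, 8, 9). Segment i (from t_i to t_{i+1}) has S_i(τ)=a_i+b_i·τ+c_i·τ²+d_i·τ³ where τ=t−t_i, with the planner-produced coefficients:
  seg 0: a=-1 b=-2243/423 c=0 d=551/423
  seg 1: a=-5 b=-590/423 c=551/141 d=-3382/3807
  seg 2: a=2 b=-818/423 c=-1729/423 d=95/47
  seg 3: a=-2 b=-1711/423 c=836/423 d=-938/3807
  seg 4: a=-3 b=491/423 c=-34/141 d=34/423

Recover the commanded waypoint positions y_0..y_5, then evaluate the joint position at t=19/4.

y_0=-1 y_1=-5 y_2=2 y_3=-2 y_4=-3 y_5=-2
S(19/4) = -8093/9024

y_0 = S_0(0) = a_0 = -1
y_1 = S_1(0) = a_1 = -5
y_2 = S_2(0) = a_2 = 2
y_3 = S_3(0) = a_3 = -2
y_4 = S_4(0) = a_4 = -3
y_5 = S_4(1) = -2
t_q=19/4 is in segment 2 (τ=3/4); S_2(τ)=-8093/9024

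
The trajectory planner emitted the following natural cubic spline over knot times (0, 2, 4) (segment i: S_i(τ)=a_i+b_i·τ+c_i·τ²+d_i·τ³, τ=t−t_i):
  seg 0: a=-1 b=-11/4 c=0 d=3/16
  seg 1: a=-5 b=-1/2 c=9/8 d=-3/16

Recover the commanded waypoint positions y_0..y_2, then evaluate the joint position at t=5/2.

y_0=-1 y_1=-5 y_2=-3
S(5/2) = -639/128

y_0 = S_0(0) = a_0 = -1
y_1 = S_1(0) = a_1 = -5
y_2 = S_1(2) = -3
t_q=5/2 is in segment 1 (τ=1/2); S_1(τ)=-639/128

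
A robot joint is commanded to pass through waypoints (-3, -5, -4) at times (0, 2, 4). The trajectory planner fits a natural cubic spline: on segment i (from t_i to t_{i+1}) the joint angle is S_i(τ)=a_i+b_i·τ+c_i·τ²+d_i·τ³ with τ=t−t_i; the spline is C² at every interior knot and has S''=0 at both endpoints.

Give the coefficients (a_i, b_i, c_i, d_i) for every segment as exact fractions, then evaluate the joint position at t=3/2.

  seg 0: a=-3 b=-11/8 c=0 d=3/32
  seg 1: a=-5 b=-1/4 c=9/16 d=-3/32
S(3/2) = -1215/256

Δ: Δ0=-1, Δ1=1/2
row 1: diag=8, rhs=9; c'=1/4, d'=9/8
back: M1=9/8
M: M0=0, M1=9/8, M2=0
seg 0: a=-3, c=M0/2=0, d=(M1−M0)/(6·2)=3/32, b=Δ0−h0·(2M0+M1)/6=-11/8
seg 1: a=-5, c=M1/2=9/16, d=(M2−M1)/(6·2)=-3/32, b=Δ1−h1·(2M1+M2)/6=-1/4
t_q=3/2 → seg 0, τ=3/2; S=-3+-11/8·τ+0·τ²+3/32·τ³=-1215/256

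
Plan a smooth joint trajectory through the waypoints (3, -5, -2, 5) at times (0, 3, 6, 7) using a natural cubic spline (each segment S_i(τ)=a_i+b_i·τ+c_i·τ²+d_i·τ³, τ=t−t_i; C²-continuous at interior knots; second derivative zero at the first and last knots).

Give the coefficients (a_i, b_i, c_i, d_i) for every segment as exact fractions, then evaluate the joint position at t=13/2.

  seg 0: a=3 b=-266/87 c=0 d=34/783
  seg 1: a=-5 b=-164/87 c=34/87 d=149/783
  seg 2: a=-2 b=487/87 c=61/29 d=-61/87
S(13/2) = 287/232

Δ: Δ0=-8/3, Δ1=1, Δ2=7
row 1: diag=12, rhs=22; c'=1/4, d'=11/6
row 2: denom=8−3·1/4=29/4; d'=(36−3·11/6)/(29/4)=122/29
back: M2=122/29
back: M1=11/6−1/4·122/29=68/87
M: M0=0, M1=68/87, M2=122/29, M3=0
seg 0: a=3, c=M0/2=0, d=(M1−M0)/(6·3)=34/783, b=Δ0−h0·(2M0+M1)/6=-266/87
seg 1: a=-5, c=M1/2=34/87, d=(M2−M1)/(6·3)=149/783, b=Δ1−h1·(2M1+M2)/6=-164/87
seg 2: a=-2, c=M2/2=61/29, d=(M3−M2)/(6·1)=-61/87, b=Δ2−h2·(2M2+M3)/6=487/87
t_q=13/2 → seg 2, τ=1/2; S=-2+487/87·τ+61/29·τ²+-61/87·τ³=287/232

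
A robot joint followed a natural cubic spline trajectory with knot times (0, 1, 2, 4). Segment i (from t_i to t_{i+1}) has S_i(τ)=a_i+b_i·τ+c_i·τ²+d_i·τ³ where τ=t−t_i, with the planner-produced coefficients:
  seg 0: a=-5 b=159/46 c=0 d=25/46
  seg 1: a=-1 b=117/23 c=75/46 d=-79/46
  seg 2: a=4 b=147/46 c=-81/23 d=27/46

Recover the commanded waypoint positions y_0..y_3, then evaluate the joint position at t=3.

y_0=-5 y_1=-1 y_2=4 y_3=1
S(3) = 98/23

y_0 = S_0(0) = a_0 = -5
y_1 = S_1(0) = a_1 = -1
y_2 = S_2(0) = a_2 = 4
y_3 = S_2(2) = 1
t_q=3 is in segment 2 (τ=1); S_2(τ)=98/23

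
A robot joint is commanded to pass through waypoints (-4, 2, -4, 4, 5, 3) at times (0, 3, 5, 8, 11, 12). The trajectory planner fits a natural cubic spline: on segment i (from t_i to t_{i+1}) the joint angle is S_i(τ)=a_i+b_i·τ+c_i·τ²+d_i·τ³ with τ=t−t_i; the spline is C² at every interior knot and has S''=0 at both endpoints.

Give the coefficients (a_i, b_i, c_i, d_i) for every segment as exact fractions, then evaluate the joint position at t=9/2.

  seg 0: a=-4 b=1689/424 c=0 d=-841/3816
  seg 1: a=2 b=-417/212 c=-841/424 d=311/424
  seg 2: a=-4 b=-233/212 c=1025/424 d=-4435/11448
  seg 3: a=4 b=1249/424 c=-170/159 d=757/11448
  seg 4: a=5 b=-357/212 c=-201/424 d=67/424
S(9/2) = -9965/3392

Δ: Δ0=2, Δ1=-3, Δ2=8/3, Δ3=1/3, Δ4=-2
row 1: diag=10, rhs=-30; c'=1/5, d'=-3
row 2: denom=10−2·1/5=48/5; d'=(34−2·-3)/(48/5)=25/6
row 3: denom=12−3·5/16=177/16; d'=(-14−3·25/6)/(177/16)=-424/177
row 4: denom=8−3·16/59=424/59; d'=(-14−3·-424/177)/(424/59)=-201/212
back: M4=-201/212
back: M3=-424/177−16/59·-201/212=-340/159
back: M2=25/6−5/16·-340/159=1025/212
back: M1=-3−1/5·1025/212=-841/212
M: M0=0, M1=-841/212, M2=1025/212, M3=-340/159, M4=-201/212, M5=0
seg 0: a=-4, c=M0/2=0, d=(M1−M0)/(6·3)=-841/3816, b=Δ0−h0·(2M0+M1)/6=1689/424
seg 1: a=2, c=M1/2=-841/424, d=(M2−M1)/(6·2)=311/424, b=Δ1−h1·(2M1+M2)/6=-417/212
seg 2: a=-4, c=M2/2=1025/424, d=(M3−M2)/(6·3)=-4435/11448, b=Δ2−h2·(2M2+M3)/6=-233/212
seg 3: a=4, c=M3/2=-170/159, d=(M4−M3)/(6·3)=757/11448, b=Δ3−h3·(2M3+M4)/6=1249/424
seg 4: a=5, c=M4/2=-201/424, d=(M5−M4)/(6·1)=67/424, b=Δ4−h4·(2M4+M5)/6=-357/212
t_q=9/2 → seg 1, τ=3/2; S=2+-417/212·τ+-841/424·τ²+311/424·τ³=-9965/3392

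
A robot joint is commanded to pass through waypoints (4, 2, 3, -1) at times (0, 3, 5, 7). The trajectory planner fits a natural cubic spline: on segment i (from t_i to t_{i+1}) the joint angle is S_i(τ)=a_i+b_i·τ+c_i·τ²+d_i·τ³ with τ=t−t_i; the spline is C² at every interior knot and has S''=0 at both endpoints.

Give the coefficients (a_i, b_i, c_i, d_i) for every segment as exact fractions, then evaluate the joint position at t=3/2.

Δ: Δ0=-2/3, Δ1=1/2, Δ2=-2
row 1: diag=10, rhs=7; c'=1/5, d'=7/10
row 2: denom=8−2·1/5=38/5; d'=(-15−2·7/10)/(38/5)=-41/19
back: M2=-41/19
back: M1=7/10−1/5·-41/19=43/38
M: M0=0, M1=43/38, M2=-41/19, M3=0
seg 0: a=4, c=M0/2=0, d=(M1−M0)/(6·3)=43/684, b=Δ0−h0·(2M0+M1)/6=-281/228
seg 1: a=2, c=M1/2=43/76, d=(M2−M1)/(6·2)=-125/456, b=Δ1−h1·(2M1+M2)/6=53/114
seg 2: a=3, c=M2/2=-41/38, d=(M3−M2)/(6·2)=41/228, b=Δ2−h2·(2M2+M3)/6=-32/57
t_q=3/2 → seg 0, τ=3/2; S=4+-281/228·τ+0·τ²+43/684·τ³=1437/608

  seg 0: a=4 b=-281/228 c=0 d=43/684
  seg 1: a=2 b=53/114 c=43/76 d=-125/456
  seg 2: a=3 b=-32/57 c=-41/38 d=41/228
S(3/2) = 1437/608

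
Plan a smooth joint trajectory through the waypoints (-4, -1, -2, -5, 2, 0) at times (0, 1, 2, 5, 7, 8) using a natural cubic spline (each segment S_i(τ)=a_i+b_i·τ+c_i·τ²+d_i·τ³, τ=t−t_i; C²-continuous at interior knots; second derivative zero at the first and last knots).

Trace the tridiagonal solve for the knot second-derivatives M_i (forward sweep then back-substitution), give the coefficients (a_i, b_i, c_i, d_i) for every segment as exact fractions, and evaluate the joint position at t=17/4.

  seg 0: a=-4 b=3011/760 c=0 d=-731/760
  seg 1: a=-1 b=409/380 c=-2193/760 d=123/152
  seg 2: a=-2 b=-1723/760 c=-87/190 d=223/760
  seg 3: a=-5 b=221/76 c=1659/760 d=-717/760
  seg 4: a=2 b=121/380 c=-2643/760 d=881/760
S(17/4) = -295577/48640

Δ: Δ0=3, Δ1=-1, Δ2=-1, Δ3=7/2, Δ4=-2
row 1: diag=4, rhs=-24; c'=1/4, d'=-6
row 2: denom=8−1·1/4=31/4; d'=(0−1·-6)/(31/4)=24/31
row 3: denom=10−3·12/31=274/31; d'=(27−3·24/31)/(274/31)=765/274
row 4: denom=6−2·31/137=760/137; d'=(-33−2·765/274)/(760/137)=-2643/380
back: M4=-2643/380
back: M3=765/274−31/137·-2643/380=1659/380
back: M2=24/31−12/31·1659/380=-87/95
back: M1=-6−1/4·-87/95=-2193/380
M: M0=0, M1=-2193/380, M2=-87/95, M3=1659/380, M4=-2643/380, M5=0
seg 0: a=-4, c=M0/2=0, d=(M1−M0)/(6·1)=-731/760, b=Δ0−h0·(2M0+M1)/6=3011/760
seg 1: a=-1, c=M1/2=-2193/760, d=(M2−M1)/(6·1)=123/152, b=Δ1−h1·(2M1+M2)/6=409/380
seg 2: a=-2, c=M2/2=-87/190, d=(M3−M2)/(6·3)=223/760, b=Δ2−h2·(2M2+M3)/6=-1723/760
seg 3: a=-5, c=M3/2=1659/760, d=(M4−M3)/(6·2)=-717/760, b=Δ3−h3·(2M3+M4)/6=221/76
seg 4: a=2, c=M4/2=-2643/760, d=(M5−M4)/(6·1)=881/760, b=Δ4−h4·(2M4+M5)/6=121/380
t_q=17/4 → seg 2, τ=9/4; S=-2+-1723/760·τ+-87/190·τ²+223/760·τ³=-295577/48640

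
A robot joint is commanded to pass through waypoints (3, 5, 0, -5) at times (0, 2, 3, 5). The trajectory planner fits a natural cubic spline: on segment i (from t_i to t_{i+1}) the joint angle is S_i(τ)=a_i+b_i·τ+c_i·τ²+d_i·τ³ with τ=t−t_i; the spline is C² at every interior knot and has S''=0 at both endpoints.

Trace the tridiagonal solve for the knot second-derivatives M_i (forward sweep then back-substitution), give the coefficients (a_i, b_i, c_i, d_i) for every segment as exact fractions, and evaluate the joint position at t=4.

Δ: Δ0=1, Δ1=-5, Δ2=-5/2
row 1: diag=6, rhs=-36; c'=1/6, d'=-6
row 2: denom=6−1·1/6=35/6; d'=(15−1·-6)/(35/6)=18/5
back: M2=18/5
back: M1=-6−1/6·18/5=-33/5
M: M0=0, M1=-33/5, M2=18/5, M3=0
seg 0: a=3, c=M0/2=0, d=(M1−M0)/(6·2)=-11/20, b=Δ0−h0·(2M0+M1)/6=16/5
seg 1: a=5, c=M1/2=-33/10, d=(M2−M1)/(6·1)=17/10, b=Δ1−h1·(2M1+M2)/6=-17/5
seg 2: a=0, c=M2/2=9/5, d=(M3−M2)/(6·2)=-3/10, b=Δ2−h2·(2M2+M3)/6=-49/10
t_q=4 → seg 2, τ=1; S=0+-49/10·τ+9/5·τ²+-3/10·τ³=-17/5

  seg 0: a=3 b=16/5 c=0 d=-11/20
  seg 1: a=5 b=-17/5 c=-33/10 d=17/10
  seg 2: a=0 b=-49/10 c=9/5 d=-3/10
S(4) = -17/5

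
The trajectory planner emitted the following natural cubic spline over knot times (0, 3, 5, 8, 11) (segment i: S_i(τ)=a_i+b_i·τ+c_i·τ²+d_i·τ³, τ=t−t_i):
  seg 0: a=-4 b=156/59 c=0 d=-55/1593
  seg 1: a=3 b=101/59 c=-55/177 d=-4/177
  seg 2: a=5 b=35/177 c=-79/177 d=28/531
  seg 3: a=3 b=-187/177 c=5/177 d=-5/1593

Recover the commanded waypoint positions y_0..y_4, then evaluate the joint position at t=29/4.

y_0 = S_0(0) = a_0 = -4
y_1 = S_1(0) = a_1 = 3
y_2 = S_2(0) = a_2 = 5
y_3 = S_3(0) = a_3 = 3
y_4 = S_3(3) = 0
t_q=29/4 is in segment 2 (τ=9/4); S_2(τ)=1787/472

y_0=-4 y_1=3 y_2=5 y_3=3 y_4=0
S(29/4) = 1787/472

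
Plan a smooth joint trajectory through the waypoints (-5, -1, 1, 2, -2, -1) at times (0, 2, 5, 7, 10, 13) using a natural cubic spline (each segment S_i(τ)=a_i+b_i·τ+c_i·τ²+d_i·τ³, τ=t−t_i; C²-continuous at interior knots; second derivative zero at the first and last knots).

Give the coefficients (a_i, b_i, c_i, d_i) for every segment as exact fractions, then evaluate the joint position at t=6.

  seg 0: a=-5 b=7429/3207 c=0 d=-1015/12828
  seg 1: a=-1 b=4384/3207 c=-1015/2138 d=4643/57726
  seg 2: a=1 b=4427/6414 c=799/3207 d=-184/1069
  seg 3: a=2 b=-2429/6414 c=-2513/3207 d=995/6414
  seg 4: a=-2 b=-2860/3207 c=3929/6414 d=-3929/57726
S(6) = 11335/6414

Δ: Δ0=2, Δ1=2/3, Δ2=1/2, Δ3=-4/3, Δ4=1/3
row 1: diag=10, rhs=-8; c'=3/10, d'=-4/5
row 2: denom=10−3·3/10=91/10; d'=(-1−3·-4/5)/(91/10)=2/13
row 3: denom=10−2·20/91=870/91; d'=(-11−2·2/13)/(870/91)=-343/290
row 4: denom=12−3·91/290=3207/290; d'=(10−3·-343/290)/(3207/290)=3929/3207
back: M4=3929/3207
back: M3=-343/290−91/290·3929/3207=-5026/3207
back: M2=2/13−20/91·-5026/3207=1598/3207
back: M1=-4/5−3/10·1598/3207=-1015/1069
M: M0=0, M1=-1015/1069, M2=1598/3207, M3=-5026/3207, M4=3929/3207, M5=0
seg 0: a=-5, c=M0/2=0, d=(M1−M0)/(6·2)=-1015/12828, b=Δ0−h0·(2M0+M1)/6=7429/3207
seg 1: a=-1, c=M1/2=-1015/2138, d=(M2−M1)/(6·3)=4643/57726, b=Δ1−h1·(2M1+M2)/6=4384/3207
seg 2: a=1, c=M2/2=799/3207, d=(M3−M2)/(6·2)=-184/1069, b=Δ2−h2·(2M2+M3)/6=4427/6414
seg 3: a=2, c=M3/2=-2513/3207, d=(M4−M3)/(6·3)=995/6414, b=Δ3−h3·(2M3+M4)/6=-2429/6414
seg 4: a=-2, c=M4/2=3929/6414, d=(M5−M4)/(6·3)=-3929/57726, b=Δ4−h4·(2M4+M5)/6=-2860/3207
t_q=6 → seg 2, τ=1; S=1+4427/6414·τ+799/3207·τ²+-184/1069·τ³=11335/6414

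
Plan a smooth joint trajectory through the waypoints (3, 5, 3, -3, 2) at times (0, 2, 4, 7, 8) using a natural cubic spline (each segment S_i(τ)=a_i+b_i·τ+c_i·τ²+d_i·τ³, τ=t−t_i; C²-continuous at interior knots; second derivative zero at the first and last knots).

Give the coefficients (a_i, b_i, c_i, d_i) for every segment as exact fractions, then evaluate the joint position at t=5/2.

  seg 0: a=3 b=88/67 c=0 d=-21/268
  seg 1: a=5 b=25/67 c=-63/134 d=-29/268
  seg 2: a=3 b=-188/67 c=-75/67 d=31/67
  seg 3: a=-3 b=199/67 c=204/67 d=-68/67
S(5/2) = 10839/2144

Δ: Δ0=1, Δ1=-1, Δ2=-2, Δ3=5
row 1: diag=8, rhs=-12; c'=1/4, d'=-3/2
row 2: denom=10−2·1/4=19/2; d'=(-6−2·-3/2)/(19/2)=-6/19
row 3: denom=8−3·6/19=134/19; d'=(42−3·-6/19)/(134/19)=408/67
back: M3=408/67
back: M2=-6/19−6/19·408/67=-150/67
back: M1=-3/2−1/4·-150/67=-63/67
M: M0=0, M1=-63/67, M2=-150/67, M3=408/67, M4=0
seg 0: a=3, c=M0/2=0, d=(M1−M0)/(6·2)=-21/268, b=Δ0−h0·(2M0+M1)/6=88/67
seg 1: a=5, c=M1/2=-63/134, d=(M2−M1)/(6·2)=-29/268, b=Δ1−h1·(2M1+M2)/6=25/67
seg 2: a=3, c=M2/2=-75/67, d=(M3−M2)/(6·3)=31/67, b=Δ2−h2·(2M2+M3)/6=-188/67
seg 3: a=-3, c=M3/2=204/67, d=(M4−M3)/(6·1)=-68/67, b=Δ3−h3·(2M3+M4)/6=199/67
t_q=5/2 → seg 1, τ=1/2; S=5+25/67·τ+-63/134·τ²+-29/268·τ³=10839/2144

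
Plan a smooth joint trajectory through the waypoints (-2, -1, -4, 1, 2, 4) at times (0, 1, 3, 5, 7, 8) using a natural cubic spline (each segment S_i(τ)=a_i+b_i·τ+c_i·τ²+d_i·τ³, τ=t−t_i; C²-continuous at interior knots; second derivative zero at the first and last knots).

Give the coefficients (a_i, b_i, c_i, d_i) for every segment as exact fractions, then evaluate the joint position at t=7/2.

Δ: Δ0=1, Δ1=-3/2, Δ2=5/2, Δ3=1/2, Δ4=2
row 1: diag=6, rhs=-15; c'=1/3, d'=-5/2
row 2: denom=8−2·1/3=22/3; d'=(24−2·-5/2)/(22/3)=87/22
row 3: denom=8−2·3/11=82/11; d'=(-12−2·87/22)/(82/11)=-219/82
row 4: denom=6−2·11/41=224/41; d'=(9−2·-219/82)/(224/41)=21/8
back: M4=21/8
back: M3=-219/82−11/41·21/8=-27/8
back: M2=87/22−3/11·-27/8=39/8
back: M1=-5/2−1/3·39/8=-33/8
M: M0=0, M1=-33/8, M2=39/8, M3=-27/8, M4=21/8, M5=0
seg 0: a=-2, c=M0/2=0, d=(M1−M0)/(6·1)=-11/16, b=Δ0−h0·(2M0+M1)/6=27/16
seg 1: a=-1, c=M1/2=-33/16, d=(M2−M1)/(6·2)=3/4, b=Δ1−h1·(2M1+M2)/6=-3/8
seg 2: a=-4, c=M2/2=39/16, d=(M3−M2)/(6·2)=-11/16, b=Δ2−h2·(2M2+M3)/6=3/8
seg 3: a=1, c=M3/2=-27/16, d=(M4−M3)/(6·2)=1/2, b=Δ3−h3·(2M3+M4)/6=15/8
seg 4: a=2, c=M4/2=21/16, d=(M5−M4)/(6·1)=-7/16, b=Δ4−h4·(2M4+M5)/6=9/8
t_q=7/2 → seg 2, τ=1/2; S=-4+3/8·τ+39/16·τ²+-11/16·τ³=-421/128

  seg 0: a=-2 b=27/16 c=0 d=-11/16
  seg 1: a=-1 b=-3/8 c=-33/16 d=3/4
  seg 2: a=-4 b=3/8 c=39/16 d=-11/16
  seg 3: a=1 b=15/8 c=-27/16 d=1/2
  seg 4: a=2 b=9/8 c=21/16 d=-7/16
S(7/2) = -421/128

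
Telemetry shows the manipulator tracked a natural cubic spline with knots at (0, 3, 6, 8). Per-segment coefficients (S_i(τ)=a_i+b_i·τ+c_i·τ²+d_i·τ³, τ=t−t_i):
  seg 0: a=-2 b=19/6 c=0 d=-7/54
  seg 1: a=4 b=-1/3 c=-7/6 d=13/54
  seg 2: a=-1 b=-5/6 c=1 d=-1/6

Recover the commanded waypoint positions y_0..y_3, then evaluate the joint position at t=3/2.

y_0 = S_0(0) = a_0 = -2
y_1 = S_1(0) = a_1 = 4
y_2 = S_2(0) = a_2 = -1
y_3 = S_2(2) = 0
t_q=3/2 is in segment 0 (τ=3/2); S_0(τ)=37/16

y_0=-2 y_1=4 y_2=-1 y_3=0
S(3/2) = 37/16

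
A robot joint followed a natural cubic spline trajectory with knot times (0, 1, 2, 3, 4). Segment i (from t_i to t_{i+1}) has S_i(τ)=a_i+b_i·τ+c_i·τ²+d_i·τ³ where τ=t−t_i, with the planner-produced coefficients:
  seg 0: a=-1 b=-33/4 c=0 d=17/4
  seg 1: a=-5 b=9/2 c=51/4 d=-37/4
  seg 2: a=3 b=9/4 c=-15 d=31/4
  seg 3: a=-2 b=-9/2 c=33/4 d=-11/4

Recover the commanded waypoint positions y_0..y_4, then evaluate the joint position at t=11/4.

y_0=-1 y_1=-5 y_2=3 y_3=-2 y_4=-1
S(11/4) = -123/256

y_0 = S_0(0) = a_0 = -1
y_1 = S_1(0) = a_1 = -5
y_2 = S_2(0) = a_2 = 3
y_3 = S_3(0) = a_3 = -2
y_4 = S_3(1) = -1
t_q=11/4 is in segment 2 (τ=3/4); S_2(τ)=-123/256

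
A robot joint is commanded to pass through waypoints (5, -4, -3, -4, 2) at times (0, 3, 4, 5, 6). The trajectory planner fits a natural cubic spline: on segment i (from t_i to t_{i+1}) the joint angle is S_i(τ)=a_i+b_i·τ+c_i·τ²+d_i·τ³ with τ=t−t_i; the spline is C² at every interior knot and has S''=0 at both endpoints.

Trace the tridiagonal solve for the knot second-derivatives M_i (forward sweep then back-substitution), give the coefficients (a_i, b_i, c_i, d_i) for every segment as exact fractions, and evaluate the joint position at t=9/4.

  seg 0: a=5 b=-573/116 c=0 d=25/116
  seg 1: a=-4 b=51/58 c=225/116 d=-211/116
  seg 2: a=-3 b=-81/116 c=-102/29 d=373/116
  seg 3: a=-4 b=111/58 c=711/116 d=-237/116
S(9/4) = -27167/7424

Δ: Δ0=-3, Δ1=1, Δ2=-1, Δ3=6
row 1: diag=8, rhs=24; c'=1/8, d'=3
row 2: denom=4−1·1/8=31/8; d'=(-12−1·3)/(31/8)=-120/31
row 3: denom=4−1·8/31=116/31; d'=(42−1·-120/31)/(116/31)=711/58
back: M3=711/58
back: M2=-120/31−8/31·711/58=-204/29
back: M1=3−1/8·-204/29=225/58
M: M0=0, M1=225/58, M2=-204/29, M3=711/58, M4=0
seg 0: a=5, c=M0/2=0, d=(M1−M0)/(6·3)=25/116, b=Δ0−h0·(2M0+M1)/6=-573/116
seg 1: a=-4, c=M1/2=225/116, d=(M2−M1)/(6·1)=-211/116, b=Δ1−h1·(2M1+M2)/6=51/58
seg 2: a=-3, c=M2/2=-102/29, d=(M3−M2)/(6·1)=373/116, b=Δ2−h2·(2M2+M3)/6=-81/116
seg 3: a=-4, c=M3/2=711/116, d=(M4−M3)/(6·1)=-237/116, b=Δ3−h3·(2M3+M4)/6=111/58
t_q=9/4 → seg 0, τ=9/4; S=5+-573/116·τ+0·τ²+25/116·τ³=-27167/7424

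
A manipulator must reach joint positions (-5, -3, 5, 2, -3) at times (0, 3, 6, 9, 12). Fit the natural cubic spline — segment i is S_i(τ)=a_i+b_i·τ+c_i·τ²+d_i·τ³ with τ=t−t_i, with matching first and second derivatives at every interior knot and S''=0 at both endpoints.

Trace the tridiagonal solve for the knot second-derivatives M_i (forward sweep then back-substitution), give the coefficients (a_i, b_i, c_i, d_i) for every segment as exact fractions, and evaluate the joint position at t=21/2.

Δ: Δ0=2/3, Δ1=8/3, Δ2=-1, Δ3=-5/3
row 1: diag=12, rhs=12; c'=1/4, d'=1
row 2: denom=12−3·1/4=45/4; d'=(-22−3·1)/(45/4)=-20/9
row 3: denom=12−3·4/15=56/5; d'=(-4−3·-20/9)/(56/5)=5/21
back: M3=5/21
back: M2=-20/9−4/15·5/21=-16/7
back: M1=1−1/4·-16/7=11/7
M: M0=0, M1=11/7, M2=-16/7, M3=5/21, M4=0
seg 0: a=-5, c=M0/2=0, d=(M1−M0)/(6·3)=11/126, b=Δ0−h0·(2M0+M1)/6=-5/42
seg 1: a=-3, c=M1/2=11/14, d=(M2−M1)/(6·3)=-3/14, b=Δ1−h1·(2M1+M2)/6=47/21
seg 2: a=5, c=M2/2=-8/7, d=(M3−M2)/(6·3)=53/378, b=Δ2−h2·(2M2+M3)/6=7/6
seg 3: a=2, c=M3/2=5/42, d=(M4−M3)/(6·3)=-5/378, b=Δ3−h3·(2M3+M4)/6=-40/21
t_q=21/2 → seg 3, τ=3/2; S=2+-40/21·τ+5/42·τ²+-5/378·τ³=-71/112

  seg 0: a=-5 b=-5/42 c=0 d=11/126
  seg 1: a=-3 b=47/21 c=11/14 d=-3/14
  seg 2: a=5 b=7/6 c=-8/7 d=53/378
  seg 3: a=2 b=-40/21 c=5/42 d=-5/378
S(21/2) = -71/112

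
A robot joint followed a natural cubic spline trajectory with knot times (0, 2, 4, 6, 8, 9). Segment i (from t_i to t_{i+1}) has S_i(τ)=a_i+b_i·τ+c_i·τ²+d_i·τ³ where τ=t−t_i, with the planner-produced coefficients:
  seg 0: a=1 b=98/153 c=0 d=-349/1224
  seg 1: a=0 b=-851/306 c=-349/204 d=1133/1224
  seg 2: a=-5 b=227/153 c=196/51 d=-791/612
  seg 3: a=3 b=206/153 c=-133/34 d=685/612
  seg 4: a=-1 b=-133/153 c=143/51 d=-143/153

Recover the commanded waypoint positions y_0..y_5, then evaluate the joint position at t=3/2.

y_0 = S_0(0) = a_0 = 1
y_1 = S_1(0) = a_1 = 0
y_2 = S_2(0) = a_2 = -5
y_3 = S_3(0) = a_3 = 3
y_4 = S_4(0) = a_4 = -1
y_5 = S_4(1) = 0
t_q=3/2 is in segment 0 (τ=3/2); S_0(τ)=3259/3264

y_0=1 y_1=0 y_2=-5 y_3=3 y_4=-1 y_5=0
S(3/2) = 3259/3264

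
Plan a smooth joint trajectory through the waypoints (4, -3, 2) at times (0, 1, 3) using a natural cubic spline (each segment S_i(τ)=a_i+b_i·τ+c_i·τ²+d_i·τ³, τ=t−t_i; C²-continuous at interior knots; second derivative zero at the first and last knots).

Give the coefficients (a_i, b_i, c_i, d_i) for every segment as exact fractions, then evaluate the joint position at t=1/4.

  seg 0: a=4 b=-103/12 c=0 d=19/12
  seg 1: a=-3 b=-23/6 c=19/4 d=-19/24
S(1/4) = 481/256

Δ: Δ0=-7, Δ1=5/2
row 1: diag=6, rhs=57; c'=1/3, d'=19/2
back: M1=19/2
M: M0=0, M1=19/2, M2=0
seg 0: a=4, c=M0/2=0, d=(M1−M0)/(6·1)=19/12, b=Δ0−h0·(2M0+M1)/6=-103/12
seg 1: a=-3, c=M1/2=19/4, d=(M2−M1)/(6·2)=-19/24, b=Δ1−h1·(2M1+M2)/6=-23/6
t_q=1/4 → seg 0, τ=1/4; S=4+-103/12·τ+0·τ²+19/12·τ³=481/256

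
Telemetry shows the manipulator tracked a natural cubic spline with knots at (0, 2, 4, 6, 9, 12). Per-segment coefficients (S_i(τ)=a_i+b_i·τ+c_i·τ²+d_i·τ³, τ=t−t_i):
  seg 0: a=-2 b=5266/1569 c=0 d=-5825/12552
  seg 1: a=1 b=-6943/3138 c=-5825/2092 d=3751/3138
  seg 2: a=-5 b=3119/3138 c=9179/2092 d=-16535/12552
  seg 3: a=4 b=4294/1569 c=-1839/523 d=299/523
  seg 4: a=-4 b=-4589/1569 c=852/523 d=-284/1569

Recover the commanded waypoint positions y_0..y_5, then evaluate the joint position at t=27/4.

y_0 = S_0(0) = a_0 = -2
y_1 = S_1(0) = a_1 = 1
y_2 = S_2(0) = a_2 = -5
y_3 = S_3(0) = a_3 = 4
y_4 = S_4(0) = a_4 = -4
y_5 = S_4(3) = -3
t_q=27/4 is in segment 3 (τ=3/4); S_3(τ)=144461/33472

y_0=-2 y_1=1 y_2=-5 y_3=4 y_4=-4 y_5=-3
S(27/4) = 144461/33472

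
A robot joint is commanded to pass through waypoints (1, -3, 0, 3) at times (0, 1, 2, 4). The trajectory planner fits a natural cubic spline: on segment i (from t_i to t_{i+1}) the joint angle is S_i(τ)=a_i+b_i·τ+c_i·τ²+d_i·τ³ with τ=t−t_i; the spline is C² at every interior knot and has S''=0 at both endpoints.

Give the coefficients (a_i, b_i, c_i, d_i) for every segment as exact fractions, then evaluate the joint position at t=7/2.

  seg 0: a=1 b=-271/46 c=0 d=87/46
  seg 1: a=-3 b=-5/23 c=261/46 d=-113/46
  seg 2: a=0 b=173/46 c=-39/23 d=13/46
S(7/2) = 1023/368

Δ: Δ0=-4, Δ1=3, Δ2=3/2
row 1: diag=4, rhs=42; c'=1/4, d'=21/2
row 2: denom=6−1·1/4=23/4; d'=(-9−1·21/2)/(23/4)=-78/23
back: M2=-78/23
back: M1=21/2−1/4·-78/23=261/23
M: M0=0, M1=261/23, M2=-78/23, M3=0
seg 0: a=1, c=M0/2=0, d=(M1−M0)/(6·1)=87/46, b=Δ0−h0·(2M0+M1)/6=-271/46
seg 1: a=-3, c=M1/2=261/46, d=(M2−M1)/(6·1)=-113/46, b=Δ1−h1·(2M1+M2)/6=-5/23
seg 2: a=0, c=M2/2=-39/23, d=(M3−M2)/(6·2)=13/46, b=Δ2−h2·(2M2+M3)/6=173/46
t_q=7/2 → seg 2, τ=3/2; S=0+173/46·τ+-39/23·τ²+13/46·τ³=1023/368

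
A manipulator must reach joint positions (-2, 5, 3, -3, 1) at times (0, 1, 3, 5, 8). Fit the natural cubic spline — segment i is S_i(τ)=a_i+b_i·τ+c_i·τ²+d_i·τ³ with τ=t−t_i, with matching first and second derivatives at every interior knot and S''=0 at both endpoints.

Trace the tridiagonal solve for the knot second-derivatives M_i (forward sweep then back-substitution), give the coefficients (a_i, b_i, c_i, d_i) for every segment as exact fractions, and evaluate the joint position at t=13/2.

Δ: Δ0=7, Δ1=-1, Δ2=-3, Δ3=4/3
row 1: diag=6, rhs=-48; c'=1/3, d'=-8
row 2: denom=8−2·1/3=22/3; d'=(-12−2·-8)/(22/3)=6/11
row 3: denom=10−2·3/11=104/11; d'=(26−2·6/11)/(104/11)=137/52
back: M3=137/52
back: M2=6/11−3/11·137/52=-9/52
back: M1=-8−1/3·-9/52=-413/52
M: M0=0, M1=-413/52, M2=-9/52, M3=137/52, M4=0
seg 0: a=-2, c=M0/2=0, d=(M1−M0)/(6·1)=-413/312, b=Δ0−h0·(2M0+M1)/6=2597/312
seg 1: a=5, c=M1/2=-413/104, d=(M2−M1)/(6·2)=101/156, b=Δ1−h1·(2M1+M2)/6=679/156
seg 2: a=3, c=M2/2=-9/104, d=(M3−M2)/(6·2)=73/312, b=Δ2−h2·(2M2+M3)/6=-587/156
seg 3: a=-3, c=M3/2=137/104, d=(M4−M3)/(6·3)=-137/936, b=Δ3−h3·(2M3+M4)/6=-203/156
t_q=13/2 → seg 3, τ=3/2; S=-3+-203/156·τ+137/104·τ²+-137/936·τ³=-2065/832

  seg 0: a=-2 b=2597/312 c=0 d=-413/312
  seg 1: a=5 b=679/156 c=-413/104 d=101/156
  seg 2: a=3 b=-587/156 c=-9/104 d=73/312
  seg 3: a=-3 b=-203/156 c=137/104 d=-137/936
S(13/2) = -2065/832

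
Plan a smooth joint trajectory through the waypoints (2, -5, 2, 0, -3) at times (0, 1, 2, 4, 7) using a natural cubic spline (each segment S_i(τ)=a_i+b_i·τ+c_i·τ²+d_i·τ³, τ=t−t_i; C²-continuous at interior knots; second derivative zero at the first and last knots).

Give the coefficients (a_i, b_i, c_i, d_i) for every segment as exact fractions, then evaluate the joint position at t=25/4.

Δ: Δ0=-7, Δ1=7, Δ2=-1, Δ3=-1
row 1: diag=4, rhs=84; c'=1/4, d'=21
row 2: denom=6−1·1/4=23/4; d'=(-48−1·21)/(23/4)=-12
row 3: denom=10−2·8/23=214/23; d'=(0−2·-12)/(214/23)=276/107
back: M3=276/107
back: M2=-12−8/23·276/107=-1380/107
back: M1=21−1/4·-1380/107=2592/107
M: M0=0, M1=2592/107, M2=-1380/107, M3=276/107, M4=0
seg 0: a=2, c=M0/2=0, d=(M1−M0)/(6·1)=432/107, b=Δ0−h0·(2M0+M1)/6=-1181/107
seg 1: a=-5, c=M1/2=1296/107, d=(M2−M1)/(6·1)=-662/107, b=Δ1−h1·(2M1+M2)/6=115/107
seg 2: a=2, c=M2/2=-690/107, d=(M3−M2)/(6·2)=138/107, b=Δ2−h2·(2M2+M3)/6=721/107
seg 3: a=0, c=M3/2=138/107, d=(M4−M3)/(6·3)=-46/321, b=Δ3−h3·(2M3+M4)/6=-383/107
t_q=25/4 → seg 3, τ=9/4; S=0+-383/107·τ+138/107·τ²+-46/321·τ³=-10809/3424

  seg 0: a=2 b=-1181/107 c=0 d=432/107
  seg 1: a=-5 b=115/107 c=1296/107 d=-662/107
  seg 2: a=2 b=721/107 c=-690/107 d=138/107
  seg 3: a=0 b=-383/107 c=138/107 d=-46/321
S(25/4) = -10809/3424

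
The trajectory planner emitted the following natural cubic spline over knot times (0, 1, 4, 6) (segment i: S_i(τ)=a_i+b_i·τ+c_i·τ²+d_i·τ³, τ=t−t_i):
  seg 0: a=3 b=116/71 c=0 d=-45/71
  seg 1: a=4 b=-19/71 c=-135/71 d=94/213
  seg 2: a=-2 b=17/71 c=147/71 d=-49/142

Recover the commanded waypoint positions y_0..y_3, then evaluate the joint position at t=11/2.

y_0=3 y_1=4 y_2=-2 y_3=4
S(11/2) = 2105/1136

y_0 = S_0(0) = a_0 = 3
y_1 = S_1(0) = a_1 = 4
y_2 = S_2(0) = a_2 = -2
y_3 = S_2(2) = 4
t_q=11/2 is in segment 2 (τ=3/2); S_2(τ)=2105/1136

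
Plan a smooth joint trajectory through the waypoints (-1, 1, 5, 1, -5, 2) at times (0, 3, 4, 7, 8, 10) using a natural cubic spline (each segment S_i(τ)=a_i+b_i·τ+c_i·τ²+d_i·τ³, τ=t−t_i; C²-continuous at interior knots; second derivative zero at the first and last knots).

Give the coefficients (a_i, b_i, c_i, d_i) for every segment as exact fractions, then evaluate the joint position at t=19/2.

  seg 0: a=-1 b=-433/562 c=0 d=2423/15174
  seg 1: a=1 b=995/281 c=2423/1686 d=-1649/1686
  seg 2: a=5 b=5869/1686 c=-1262/843 d=-545/15174
  seg 3: a=1 b=-5455/843 c=-1023/562 d=3863/1686
  seg 4: a=-5 b=-5459/1686 c=1420/281 d=-710/843
S(19/2) = -747/562

Δ: Δ0=2/3, Δ1=4, Δ2=-4/3, Δ3=-6, Δ4=7/2
row 1: diag=8, rhs=20; c'=1/8, d'=5/2
row 2: denom=8−1·1/8=63/8; d'=(-32−1·5/2)/(63/8)=-92/21
row 3: denom=8−3·8/21=48/7; d'=(-28−3·-92/21)/(48/7)=-13/6
row 4: denom=6−1·7/48=281/48; d'=(57−1·-13/6)/(281/48)=2840/281
back: M4=2840/281
back: M3=-13/6−7/48·2840/281=-1023/281
back: M2=-92/21−8/21·-1023/281=-2524/843
back: M1=5/2−1/8·-2524/843=2423/843
M: M0=0, M1=2423/843, M2=-2524/843, M3=-1023/281, M4=2840/281, M5=0
seg 0: a=-1, c=M0/2=0, d=(M1−M0)/(6·3)=2423/15174, b=Δ0−h0·(2M0+M1)/6=-433/562
seg 1: a=1, c=M1/2=2423/1686, d=(M2−M1)/(6·1)=-1649/1686, b=Δ1−h1·(2M1+M2)/6=995/281
seg 2: a=5, c=M2/2=-1262/843, d=(M3−M2)/(6·3)=-545/15174, b=Δ2−h2·(2M2+M3)/6=5869/1686
seg 3: a=1, c=M3/2=-1023/562, d=(M4−M3)/(6·1)=3863/1686, b=Δ3−h3·(2M3+M4)/6=-5455/843
seg 4: a=-5, c=M4/2=1420/281, d=(M5−M4)/(6·2)=-710/843, b=Δ4−h4·(2M4+M5)/6=-5459/1686
t_q=19/2 → seg 4, τ=3/2; S=-5+-5459/1686·τ+1420/281·τ²+-710/843·τ³=-747/562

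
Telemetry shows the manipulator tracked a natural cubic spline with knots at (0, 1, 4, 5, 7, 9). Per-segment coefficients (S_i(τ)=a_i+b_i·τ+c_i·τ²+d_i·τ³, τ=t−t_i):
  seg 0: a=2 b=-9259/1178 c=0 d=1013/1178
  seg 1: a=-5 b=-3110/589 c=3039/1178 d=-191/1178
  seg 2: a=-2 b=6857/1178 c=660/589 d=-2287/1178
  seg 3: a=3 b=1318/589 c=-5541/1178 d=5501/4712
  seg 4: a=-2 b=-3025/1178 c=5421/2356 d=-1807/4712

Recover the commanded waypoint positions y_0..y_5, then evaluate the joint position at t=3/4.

y_0=2 y_1=-5 y_2=-2 y_3=3 y_4=-2 y_5=-1
S(3/4) = -266297/75392

y_0 = S_0(0) = a_0 = 2
y_1 = S_1(0) = a_1 = -5
y_2 = S_2(0) = a_2 = -2
y_3 = S_3(0) = a_3 = 3
y_4 = S_4(0) = a_4 = -2
y_5 = S_4(2) = -1
t_q=3/4 is in segment 0 (τ=3/4); S_0(τ)=-266297/75392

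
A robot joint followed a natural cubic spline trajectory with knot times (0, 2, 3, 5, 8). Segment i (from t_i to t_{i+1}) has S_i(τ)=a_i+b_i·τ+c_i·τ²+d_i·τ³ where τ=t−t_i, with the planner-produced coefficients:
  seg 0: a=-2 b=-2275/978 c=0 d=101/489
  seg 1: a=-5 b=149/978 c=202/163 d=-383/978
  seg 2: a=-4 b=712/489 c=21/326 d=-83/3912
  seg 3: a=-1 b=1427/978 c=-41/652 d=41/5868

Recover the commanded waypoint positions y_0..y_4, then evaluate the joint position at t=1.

y_0=-2 y_1=-5 y_2=-4 y_3=-1 y_4=3
S(1) = -1343/326

y_0 = S_0(0) = a_0 = -2
y_1 = S_1(0) = a_1 = -5
y_2 = S_2(0) = a_2 = -4
y_3 = S_3(0) = a_3 = -1
y_4 = S_3(3) = 3
t_q=1 is in segment 0 (τ=1); S_0(τ)=-1343/326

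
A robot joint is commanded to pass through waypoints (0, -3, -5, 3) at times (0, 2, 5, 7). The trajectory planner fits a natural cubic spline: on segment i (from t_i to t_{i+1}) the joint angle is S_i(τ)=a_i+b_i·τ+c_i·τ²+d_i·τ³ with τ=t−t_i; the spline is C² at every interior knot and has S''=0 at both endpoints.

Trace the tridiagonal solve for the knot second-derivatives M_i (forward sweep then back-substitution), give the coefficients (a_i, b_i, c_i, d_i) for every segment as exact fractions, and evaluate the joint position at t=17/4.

Δ: Δ0=-3/2, Δ1=-2/3, Δ2=4
row 1: diag=10, rhs=5; c'=3/10, d'=1/2
row 2: denom=10−3·3/10=91/10; d'=(28−3·1/2)/(91/10)=265/91
back: M2=265/91
back: M1=1/2−3/10·265/91=-34/91
M: M0=0, M1=-34/91, M2=265/91, M3=0
seg 0: a=0, c=M0/2=0, d=(M1−M0)/(6·2)=-17/546, b=Δ0−h0·(2M0+M1)/6=-751/546
seg 1: a=-3, c=M1/2=-17/91, d=(M2−M1)/(6·3)=23/126, b=Δ1−h1·(2M1+M2)/6=-955/546
seg 2: a=-5, c=M2/2=265/182, d=(M3−M2)/(6·2)=-265/1092, b=Δ2−h2·(2M2+M3)/6=562/273
t_q=17/4 → seg 1, τ=9/4; S=-3+-955/546·τ+-17/91·τ²+23/126·τ³=-67581/11648

  seg 0: a=0 b=-751/546 c=0 d=-17/546
  seg 1: a=-3 b=-955/546 c=-17/91 d=23/126
  seg 2: a=-5 b=562/273 c=265/182 d=-265/1092
S(17/4) = -67581/11648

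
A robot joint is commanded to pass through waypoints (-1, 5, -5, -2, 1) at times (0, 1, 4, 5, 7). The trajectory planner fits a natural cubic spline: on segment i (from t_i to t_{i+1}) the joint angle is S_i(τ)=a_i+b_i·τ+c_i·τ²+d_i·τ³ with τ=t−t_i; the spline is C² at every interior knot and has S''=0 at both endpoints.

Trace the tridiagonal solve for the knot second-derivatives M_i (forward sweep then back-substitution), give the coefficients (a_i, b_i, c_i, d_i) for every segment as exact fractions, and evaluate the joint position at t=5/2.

  seg 0: a=-1 b=14935/1932 c=0 d=-3343/1932
  seg 1: a=5 b=2453/966 c=-3343/644 d=6247/5796
  seg 2: a=-5 b=955/1932 c=726/161 d=-553/276
  seg 3: a=-2 b=3383/966 c=-967/644 d=967/3864
S(5/2) = 3951/5152

Δ: Δ0=6, Δ1=-10/3, Δ2=3, Δ3=3/2
row 1: diag=8, rhs=-56; c'=3/8, d'=-7
row 2: denom=8−3·3/8=55/8; d'=(38−3·-7)/(55/8)=472/55
row 3: denom=6−1·8/55=322/55; d'=(-9−1·472/55)/(322/55)=-967/322
back: M3=-967/322
back: M2=472/55−8/55·-967/322=1452/161
back: M1=-7−3/8·1452/161=-3343/322
M: M0=0, M1=-3343/322, M2=1452/161, M3=-967/322, M4=0
seg 0: a=-1, c=M0/2=0, d=(M1−M0)/(6·1)=-3343/1932, b=Δ0−h0·(2M0+M1)/6=14935/1932
seg 1: a=5, c=M1/2=-3343/644, d=(M2−M1)/(6·3)=6247/5796, b=Δ1−h1·(2M1+M2)/6=2453/966
seg 2: a=-5, c=M2/2=726/161, d=(M3−M2)/(6·1)=-553/276, b=Δ2−h2·(2M2+M3)/6=955/1932
seg 3: a=-2, c=M3/2=-967/644, d=(M4−M3)/(6·2)=967/3864, b=Δ3−h3·(2M3+M4)/6=3383/966
t_q=5/2 → seg 1, τ=3/2; S=5+2453/966·τ+-3343/644·τ²+6247/5796·τ³=3951/5152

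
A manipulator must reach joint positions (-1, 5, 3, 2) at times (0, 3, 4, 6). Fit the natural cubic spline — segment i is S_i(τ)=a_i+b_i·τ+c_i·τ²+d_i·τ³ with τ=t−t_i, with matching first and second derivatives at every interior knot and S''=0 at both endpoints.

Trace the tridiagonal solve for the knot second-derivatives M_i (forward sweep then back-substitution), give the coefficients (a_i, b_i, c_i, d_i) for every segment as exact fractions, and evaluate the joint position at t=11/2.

Δ: Δ0=2, Δ1=-2, Δ2=-1/2
row 1: diag=8, rhs=-24; c'=1/8, d'=-3
row 2: denom=6−1·1/8=47/8; d'=(9−1·-3)/(47/8)=96/47
back: M2=96/47
back: M1=-3−1/8·96/47=-153/47
M: M0=0, M1=-153/47, M2=96/47, M3=0
seg 0: a=-1, c=M0/2=0, d=(M1−M0)/(6·3)=-17/94, b=Δ0−h0·(2M0+M1)/6=341/94
seg 1: a=5, c=M1/2=-153/94, d=(M2−M1)/(6·1)=83/94, b=Δ1−h1·(2M1+M2)/6=-59/47
seg 2: a=3, c=M2/2=48/47, d=(M3−M2)/(6·2)=-8/47, b=Δ2−h2·(2M2+M3)/6=-175/94
t_q=11/2 → seg 2, τ=3/2; S=3+-175/94·τ+48/47·τ²+-8/47·τ³=363/188

  seg 0: a=-1 b=341/94 c=0 d=-17/94
  seg 1: a=5 b=-59/47 c=-153/94 d=83/94
  seg 2: a=3 b=-175/94 c=48/47 d=-8/47
S(11/2) = 363/188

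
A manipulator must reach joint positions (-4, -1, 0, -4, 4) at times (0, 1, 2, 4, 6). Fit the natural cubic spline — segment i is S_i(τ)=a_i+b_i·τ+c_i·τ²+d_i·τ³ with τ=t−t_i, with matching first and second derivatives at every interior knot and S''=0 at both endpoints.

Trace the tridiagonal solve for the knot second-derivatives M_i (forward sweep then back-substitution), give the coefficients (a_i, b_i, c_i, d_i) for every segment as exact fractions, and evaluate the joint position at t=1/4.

Δ: Δ0=3, Δ1=1, Δ2=-2, Δ3=4
row 1: diag=4, rhs=-12; c'=1/4, d'=-3
row 2: denom=6−1·1/4=23/4; d'=(-18−1·-3)/(23/4)=-60/23
row 3: denom=8−2·8/23=168/23; d'=(36−2·-60/23)/(168/23)=79/14
back: M3=79/14
back: M2=-60/23−8/23·79/14=-32/7
back: M1=-3−1/4·-32/7=-13/7
M: M0=0, M1=-13/7, M2=-32/7, M3=79/14, M4=0
seg 0: a=-4, c=M0/2=0, d=(M1−M0)/(6·1)=-13/42, b=Δ0−h0·(2M0+M1)/6=139/42
seg 1: a=-1, c=M1/2=-13/14, d=(M2−M1)/(6·1)=-19/42, b=Δ1−h1·(2M1+M2)/6=50/21
seg 2: a=0, c=M2/2=-16/7, d=(M3−M2)/(6·2)=143/168, b=Δ2−h2·(2M2+M3)/6=-5/6
seg 3: a=-4, c=M3/2=79/28, d=(M4−M3)/(6·2)=-79/168, b=Δ3−h3·(2M3+M4)/6=5/21
t_q=1/4 → seg 0, τ=1/4; S=-4+139/42·τ+0·τ²+-13/42·τ³=-2847/896

  seg 0: a=-4 b=139/42 c=0 d=-13/42
  seg 1: a=-1 b=50/21 c=-13/14 d=-19/42
  seg 2: a=0 b=-5/6 c=-16/7 d=143/168
  seg 3: a=-4 b=5/21 c=79/28 d=-79/168
S(1/4) = -2847/896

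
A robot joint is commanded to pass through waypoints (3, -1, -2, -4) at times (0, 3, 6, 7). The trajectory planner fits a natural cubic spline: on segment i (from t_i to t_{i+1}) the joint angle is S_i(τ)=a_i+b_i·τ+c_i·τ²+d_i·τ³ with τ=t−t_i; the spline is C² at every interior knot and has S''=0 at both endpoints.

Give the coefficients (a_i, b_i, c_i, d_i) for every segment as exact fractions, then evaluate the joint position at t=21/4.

Δ: Δ0=-4/3, Δ1=-1/3, Δ2=-2
row 1: diag=12, rhs=6; c'=1/4, d'=1/2
row 2: denom=8−3·1/4=29/4; d'=(-10−3·1/2)/(29/4)=-46/29
back: M2=-46/29
back: M1=1/2−1/4·-46/29=26/29
M: M0=0, M1=26/29, M2=-46/29, M3=0
seg 0: a=3, c=M0/2=0, d=(M1−M0)/(6·3)=13/261, b=Δ0−h0·(2M0+M1)/6=-155/87
seg 1: a=-1, c=M1/2=13/29, d=(M2−M1)/(6·3)=-4/29, b=Δ1−h1·(2M1+M2)/6=-38/87
seg 2: a=-2, c=M2/2=-23/29, d=(M3−M2)/(6·1)=23/87, b=Δ2−h2·(2M2+M3)/6=-128/87
t_q=21/4 → seg 1, τ=9/4; S=-1+-38/87·τ+13/29·τ²+-4/29·τ³=-149/116

  seg 0: a=3 b=-155/87 c=0 d=13/261
  seg 1: a=-1 b=-38/87 c=13/29 d=-4/29
  seg 2: a=-2 b=-128/87 c=-23/29 d=23/87
S(21/4) = -149/116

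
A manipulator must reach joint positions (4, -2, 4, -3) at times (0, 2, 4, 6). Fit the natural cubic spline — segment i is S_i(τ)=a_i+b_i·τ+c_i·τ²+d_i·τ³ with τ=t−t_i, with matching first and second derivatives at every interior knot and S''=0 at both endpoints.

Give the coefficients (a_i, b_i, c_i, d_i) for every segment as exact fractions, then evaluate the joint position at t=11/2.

Δ: Δ0=-3, Δ1=3, Δ2=-7/2
row 1: diag=8, rhs=36; c'=1/4, d'=9/2
row 2: denom=8−2·1/4=15/2; d'=(-39−2·9/2)/(15/2)=-32/5
back: M2=-32/5
back: M1=9/2−1/4·-32/5=61/10
M: M0=0, M1=61/10, M2=-32/5, M3=0
seg 0: a=4, c=M0/2=0, d=(M1−M0)/(6·2)=61/120, b=Δ0−h0·(2M0+M1)/6=-151/30
seg 1: a=-2, c=M1/2=61/20, d=(M2−M1)/(6·2)=-25/24, b=Δ1−h1·(2M1+M2)/6=16/15
seg 2: a=4, c=M2/2=-16/5, d=(M3−M2)/(6·2)=8/15, b=Δ2−h2·(2M2+M3)/6=23/30
t_q=11/2 → seg 2, τ=3/2; S=4+23/30·τ+-16/5·τ²+8/15·τ³=-1/4

  seg 0: a=4 b=-151/30 c=0 d=61/120
  seg 1: a=-2 b=16/15 c=61/20 d=-25/24
  seg 2: a=4 b=23/30 c=-16/5 d=8/15
S(11/2) = -1/4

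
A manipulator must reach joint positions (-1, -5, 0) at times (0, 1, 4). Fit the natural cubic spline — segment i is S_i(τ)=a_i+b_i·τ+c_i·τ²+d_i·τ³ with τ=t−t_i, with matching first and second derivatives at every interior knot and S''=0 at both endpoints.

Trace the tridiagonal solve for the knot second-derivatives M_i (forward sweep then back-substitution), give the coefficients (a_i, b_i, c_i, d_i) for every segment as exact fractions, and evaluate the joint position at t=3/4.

  seg 0: a=-1 b=-113/24 c=0 d=17/24
  seg 1: a=-5 b=-31/12 c=17/8 d=-17/72
S(3/4) = -2167/512

Δ: Δ0=-4, Δ1=5/3
row 1: diag=8, rhs=34; c'=3/8, d'=17/4
back: M1=17/4
M: M0=0, M1=17/4, M2=0
seg 0: a=-1, c=M0/2=0, d=(M1−M0)/(6·1)=17/24, b=Δ0−h0·(2M0+M1)/6=-113/24
seg 1: a=-5, c=M1/2=17/8, d=(M2−M1)/(6·3)=-17/72, b=Δ1−h1·(2M1+M2)/6=-31/12
t_q=3/4 → seg 0, τ=3/4; S=-1+-113/24·τ+0·τ²+17/24·τ³=-2167/512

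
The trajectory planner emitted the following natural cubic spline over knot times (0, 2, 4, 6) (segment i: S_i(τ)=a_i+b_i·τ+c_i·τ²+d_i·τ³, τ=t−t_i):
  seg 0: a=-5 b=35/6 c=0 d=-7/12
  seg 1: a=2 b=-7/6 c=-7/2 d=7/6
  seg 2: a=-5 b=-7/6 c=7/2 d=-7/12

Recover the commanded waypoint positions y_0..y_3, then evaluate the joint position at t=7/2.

y_0 = S_0(0) = a_0 = -5
y_1 = S_1(0) = a_1 = 2
y_2 = S_2(0) = a_2 = -5
y_3 = S_2(2) = 2
t_q=7/2 is in segment 1 (τ=3/2); S_1(τ)=-59/16

y_0=-5 y_1=2 y_2=-5 y_3=2
S(7/2) = -59/16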